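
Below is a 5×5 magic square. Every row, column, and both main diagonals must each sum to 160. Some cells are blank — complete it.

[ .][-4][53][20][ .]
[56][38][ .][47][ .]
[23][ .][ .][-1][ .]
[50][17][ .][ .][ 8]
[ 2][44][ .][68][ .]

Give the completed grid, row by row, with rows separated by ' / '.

29 -4 53 20 62 / 56 38 5 47 14 / 23 65 32 -1 41 / 50 17 59 26 8 / 2 44 11 68 35

The remaining cell in column 1 is (1,1) = 160 − 131 = 29.
The remaining cell in column 2 is (3,2) = 160 − 95 = 65.
From column 4, 160 − (20 + 47 + (-1) + 68) gives (4,4) = 26.
The remaining cell in row 1 is (1,5) = 160 − 98 = 62.
Row 4 must total 160; the given cells sum to 101, so (4,3) = 59.
From anti-diagonal, 160 − (62 + 47 + 17 + 2) gives (3,3) = 32.
Row 3 must total 160; the given cells sum to 119, so (3,5) = 41.
Main diagonal must total 160; the given cells sum to 125, so (5,5) = 35.
The remaining cell in row 5 is (5,3) = 160 − 149 = 11.
The remaining cell in column 3 is (2,3) = 160 − 155 = 5.
Column 5 needs 160; the known cells sum to 146, so (2,5) = 14.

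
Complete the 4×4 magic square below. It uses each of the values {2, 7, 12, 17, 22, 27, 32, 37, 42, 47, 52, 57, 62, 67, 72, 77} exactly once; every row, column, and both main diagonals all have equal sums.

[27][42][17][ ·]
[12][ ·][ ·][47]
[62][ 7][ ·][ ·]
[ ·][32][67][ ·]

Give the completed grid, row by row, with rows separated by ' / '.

The 16 entries sum to 632, so each line sums to 632/4 = 158.
Row 1 needs 158; the known cells sum to 86, so (1,4) = 72.
Column 1 needs 158; the known cells sum to 101, so (4,1) = 57.
The remaining cell in column 2 is (2,2) = 158 − 81 = 77.
Anti-diagonal: 72 + 7 + 57 + ? = 158, so (2,3) = 22.
Using row 4: 57 + 32 + 67 + ? → (4,4) = 158 − 156 = 2.
The remaining cell in column 3 is (3,3) = 158 − 106 = 52.
Column 4 must total 158; the given cells sum to 121, so (3,4) = 37.

27 42 17 72 / 12 77 22 47 / 62 7 52 37 / 57 32 67 2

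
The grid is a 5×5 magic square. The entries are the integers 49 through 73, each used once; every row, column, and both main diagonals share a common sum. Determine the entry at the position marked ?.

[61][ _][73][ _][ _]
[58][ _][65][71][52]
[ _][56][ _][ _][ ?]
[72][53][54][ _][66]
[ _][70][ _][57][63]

The entries are 49 through 73, which sum to 1525, so each line sums to 1525/5 = 305.
The remaining cell in row 2 is (2,2) = 305 − 246 = 59.
From row 4, 305 − (72 + 53 + 54 + 66) gives (4,4) = 60.
Using column 2: 59 + 56 + 53 + 70 + ? → (1,2) = 305 − 238 = 67.
Main diagonal needs 305; the known cells sum to 243, so (3,3) = 62.
Using column 3: 73 + 65 + 62 + 54 + ? → (5,3) = 305 − 254 = 51.
Using row 5: 70 + 51 + 57 + 63 + ? → (5,1) = 305 − 241 = 64.
The remaining cell in column 1 is (3,1) = 305 − 255 = 50.
Anti-diagonal needs 305; the known cells sum to 250, so (1,5) = 55.
Row 1 needs 305; the known cells sum to 256, so (1,4) = 49.
Using column 4: 49 + 71 + 60 + 57 + ? → (3,4) = 305 − 237 = 68.
The remaining cell in column 5 is (3,5) = 305 − 236 = 69.

69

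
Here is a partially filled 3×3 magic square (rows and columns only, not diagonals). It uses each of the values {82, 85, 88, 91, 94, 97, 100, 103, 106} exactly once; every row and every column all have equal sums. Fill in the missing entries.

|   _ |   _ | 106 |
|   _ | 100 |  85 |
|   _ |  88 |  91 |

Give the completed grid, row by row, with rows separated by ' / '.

The 9 entries sum to 846, so each line sums to 846/3 = 282.
The remaining cell in row 2 is (2,1) = 282 − 185 = 97.
Row 3: 88 + 91 + ? = 282, so (3,1) = 103.
Column 1: 97 + 103 + ? = 282, so (1,1) = 82.
Column 2 must total 282; the given cells sum to 188, so (1,2) = 94.

82 94 106 / 97 100 85 / 103 88 91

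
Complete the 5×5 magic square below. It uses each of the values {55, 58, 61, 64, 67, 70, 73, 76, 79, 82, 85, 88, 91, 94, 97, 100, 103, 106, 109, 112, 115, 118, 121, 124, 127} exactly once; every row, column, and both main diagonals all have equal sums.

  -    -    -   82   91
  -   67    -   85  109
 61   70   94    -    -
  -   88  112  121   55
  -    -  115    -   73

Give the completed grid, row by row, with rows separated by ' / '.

The 25 entries sum to 2275, so each line sums to 2275/5 = 455.
From row 4, 455 − (88 + 112 + 121 + 55) gives (4,1) = 79.
The remaining cell in column 5 is (3,5) = 455 − 328 = 127.
Using main diagonal: 67 + 94 + 121 + 73 + ? → (1,1) = 455 − 355 = 100.
Anti-diagonal: 91 + 85 + 94 + 88 + ? = 455, so (5,1) = 97.
The remaining cell in row 3 is (3,4) = 455 − 352 = 103.
Using column 1: 100 + 61 + 79 + 97 + ? → (2,1) = 455 − 337 = 118.
Column 4 needs 455; the known cells sum to 391, so (5,4) = 64.
The remaining cell in row 2 is (2,3) = 455 − 379 = 76.
Row 5: 97 + 115 + 64 + 73 + ? = 455, so (5,2) = 106.
Column 2 needs 455; the known cells sum to 331, so (1,2) = 124.
From column 3, 455 − (76 + 94 + 112 + 115) gives (1,3) = 58.

100 124 58 82 91 / 118 67 76 85 109 / 61 70 94 103 127 / 79 88 112 121 55 / 97 106 115 64 73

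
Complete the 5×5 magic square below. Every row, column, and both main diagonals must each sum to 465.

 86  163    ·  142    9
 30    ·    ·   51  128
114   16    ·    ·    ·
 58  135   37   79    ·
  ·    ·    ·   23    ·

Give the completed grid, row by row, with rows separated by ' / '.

86 163 65 142 9 / 30 107 149 51 128 / 114 16 93 170 72 / 58 135 37 79 156 / 177 44 121 23 100

Row 1 needs 465; the known cells sum to 400, so (1,3) = 65.
Row 4: 58 + 135 + 37 + 79 + ? = 465, so (4,5) = 156.
From column 1, 465 − (86 + 30 + 114 + 58) gives (5,1) = 177.
Using column 4: 142 + 51 + 79 + 23 + ? → (3,4) = 465 − 295 = 170.
Anti-diagonal must total 465; the given cells sum to 372, so (3,3) = 93.
Using row 3: 114 + 16 + 93 + 170 + ? → (3,5) = 465 − 393 = 72.
Column 5: 9 + 128 + 72 + 156 + ? = 465, so (5,5) = 100.
Using main diagonal: 86 + 93 + 79 + 100 + ? → (2,2) = 465 − 358 = 107.
From row 2, 465 − (30 + 107 + 51 + 128) gives (2,3) = 149.
From column 2, 465 − (163 + 107 + 16 + 135) gives (5,2) = 44.
From column 3, 465 − (65 + 149 + 93 + 37) gives (5,3) = 121.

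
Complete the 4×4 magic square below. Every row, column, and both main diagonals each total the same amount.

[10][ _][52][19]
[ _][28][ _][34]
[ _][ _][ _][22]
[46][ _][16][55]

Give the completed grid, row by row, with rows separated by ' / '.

10 49 52 19 / 43 28 25 34 / 31 40 37 22 / 46 13 16 55

Column 4 is already complete: 19 + 34 + 22 + 55 = 130, so that is the magic constant.
Row 1: 10 + 52 + 19 + ? = 130, so (1,2) = 49.
Row 4: 46 + 16 + 55 + ? = 130, so (4,2) = 13.
The remaining cell in column 2 is (3,2) = 130 − 90 = 40.
Using main diagonal: 10 + 28 + 55 + ? → (3,3) = 130 − 93 = 37.
The remaining cell in anti-diagonal is (2,3) = 130 − 105 = 25.
Row 2: 28 + 25 + 34 + ? = 130, so (2,1) = 43.
The remaining cell in row 3 is (3,1) = 130 − 99 = 31.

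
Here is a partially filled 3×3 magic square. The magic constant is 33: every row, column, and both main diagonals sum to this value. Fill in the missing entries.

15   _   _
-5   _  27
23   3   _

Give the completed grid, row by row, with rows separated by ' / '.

15 19 -1 / -5 11 27 / 23 3 7

Row 2 must total 33; the given cells sum to 22, so (2,2) = 11.
The remaining cell in row 3 is (3,3) = 33 − 26 = 7.
Column 2: 11 + 3 + ? = 33, so (1,2) = 19.
Column 3 must total 33; the given cells sum to 34, so (1,3) = -1.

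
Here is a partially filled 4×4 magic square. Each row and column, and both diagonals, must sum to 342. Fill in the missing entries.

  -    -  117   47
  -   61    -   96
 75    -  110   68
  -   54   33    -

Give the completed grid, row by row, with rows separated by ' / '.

40 138 117 47 / 103 61 82 96 / 75 89 110 68 / 124 54 33 131

Row 3 must total 342; the given cells sum to 253, so (3,2) = 89.
Column 2 needs 342; the known cells sum to 204, so (1,2) = 138.
The remaining cell in column 3 is (2,3) = 342 − 260 = 82.
From column 4, 342 − (47 + 96 + 68) gives (4,4) = 131.
The remaining cell in main diagonal is (1,1) = 342 − 302 = 40.
Anti-diagonal must total 342; the given cells sum to 218, so (4,1) = 124.
From row 2, 342 − (61 + 82 + 96) gives (2,1) = 103.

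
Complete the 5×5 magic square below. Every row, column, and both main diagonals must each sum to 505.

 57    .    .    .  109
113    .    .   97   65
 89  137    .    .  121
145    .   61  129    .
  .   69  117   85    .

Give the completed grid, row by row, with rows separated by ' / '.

Using column 1: 57 + 113 + 89 + 145 + ? → (5,1) = 505 − 404 = 101.
Row 5 must total 505; the given cells sum to 372, so (5,5) = 133.
Column 5: 109 + 65 + 121 + 133 + ? = 505, so (4,5) = 77.
Row 4: 145 + 61 + 129 + 77 + ? = 505, so (4,2) = 93.
Anti-diagonal: 109 + 97 + 93 + 101 + ? = 505, so (3,3) = 105.
Using row 3: 89 + 137 + 105 + 121 + ? → (3,4) = 505 − 452 = 53.
From column 4, 505 − (97 + 53 + 129 + 85) gives (1,4) = 141.
Main diagonal: 57 + 105 + 129 + 133 + ? = 505, so (2,2) = 81.
From row 2, 505 − (113 + 81 + 97 + 65) gives (2,3) = 149.
Using column 2: 81 + 137 + 93 + 69 + ? → (1,2) = 505 − 380 = 125.
The remaining cell in column 3 is (1,3) = 505 − 432 = 73.

57 125 73 141 109 / 113 81 149 97 65 / 89 137 105 53 121 / 145 93 61 129 77 / 101 69 117 85 133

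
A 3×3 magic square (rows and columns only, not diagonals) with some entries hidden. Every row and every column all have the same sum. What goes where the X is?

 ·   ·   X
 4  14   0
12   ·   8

Row 2 is complete and sums to 18; that is the magic constant.
Row 3 needs 18; the known cells sum to 20, so (3,2) = -2.
Column 1 must total 18; the given cells sum to 16, so (1,1) = 2.
Column 2: 14 + (-2) + ? = 18, so (1,2) = 6.
Column 3 must total 18; the given cells sum to 8, so (1,3) = 10.

10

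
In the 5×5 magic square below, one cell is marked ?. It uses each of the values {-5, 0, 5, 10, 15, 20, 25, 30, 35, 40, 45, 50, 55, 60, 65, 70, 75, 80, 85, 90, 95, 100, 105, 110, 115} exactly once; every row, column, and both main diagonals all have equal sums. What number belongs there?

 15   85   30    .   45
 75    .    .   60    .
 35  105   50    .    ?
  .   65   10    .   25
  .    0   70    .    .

90

The 25 entries sum to 1375, so each line sums to 1375/5 = 275.
Row 1 needs 275; the known cells sum to 175, so (1,4) = 100.
Column 2 needs 275; the known cells sum to 255, so (2,2) = 20.
The remaining cell in column 3 is (2,3) = 275 − 160 = 115.
Anti-diagonal must total 275; the given cells sum to 220, so (5,1) = 55.
From row 2, 275 − (75 + 20 + 115 + 60) gives (2,5) = 5.
From column 1, 275 − (15 + 75 + 35 + 55) gives (4,1) = 95.
Row 4 needs 275; the known cells sum to 195, so (4,4) = 80.
Main diagonal must total 275; the given cells sum to 165, so (5,5) = 110.
Row 5 needs 275; the known cells sum to 235, so (5,4) = 40.
From column 4, 275 − (100 + 60 + 80 + 40) gives (3,4) = -5.
The remaining cell in column 5 is (3,5) = 275 − 185 = 90.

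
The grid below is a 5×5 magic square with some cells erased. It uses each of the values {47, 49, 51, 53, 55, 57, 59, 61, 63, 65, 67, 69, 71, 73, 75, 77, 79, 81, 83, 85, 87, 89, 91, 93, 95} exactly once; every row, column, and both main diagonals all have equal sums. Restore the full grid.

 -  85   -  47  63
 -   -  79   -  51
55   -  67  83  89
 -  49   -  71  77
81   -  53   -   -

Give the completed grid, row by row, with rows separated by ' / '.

69 85 91 47 63 / 57 73 79 95 51 / 55 61 67 83 89 / 93 49 65 71 77 / 81 87 53 59 75

The 25 entries sum to 1775, so each line sums to 1775/5 = 355.
From row 3, 355 − (55 + 67 + 83 + 89) gives (3,2) = 61.
Using column 5: 63 + 51 + 89 + 77 + ? → (5,5) = 355 − 280 = 75.
Anti-diagonal must total 355; the given cells sum to 260, so (2,4) = 95.
Column 4 must total 355; the given cells sum to 296, so (5,4) = 59.
Row 5 needs 355; the known cells sum to 268, so (5,2) = 87.
Column 2: 85 + 61 + 49 + 87 + ? = 355, so (2,2) = 73.
Main diagonal needs 355; the known cells sum to 286, so (1,1) = 69.
Row 1 must total 355; the given cells sum to 264, so (1,3) = 91.
Using row 2: 73 + 79 + 95 + 51 + ? → (2,1) = 355 − 298 = 57.
Using column 1: 69 + 57 + 55 + 81 + ? → (4,1) = 355 − 262 = 93.
The remaining cell in column 3 is (4,3) = 355 − 290 = 65.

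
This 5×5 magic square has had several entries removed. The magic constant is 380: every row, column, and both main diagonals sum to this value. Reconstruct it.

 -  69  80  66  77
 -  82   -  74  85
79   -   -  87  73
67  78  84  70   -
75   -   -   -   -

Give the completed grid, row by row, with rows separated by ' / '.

88 69 80 66 77 / 71 82 68 74 85 / 79 65 76 87 73 / 67 78 84 70 81 / 75 86 72 83 64

Row 1 needs 380; the known cells sum to 292, so (1,1) = 88.
From row 4, 380 − (67 + 78 + 84 + 70) gives (4,5) = 81.
The remaining cell in column 1 is (2,1) = 380 − 309 = 71.
Using column 4: 66 + 74 + 87 + 70 + ? → (5,4) = 380 − 297 = 83.
The remaining cell in column 5 is (5,5) = 380 − 316 = 64.
From main diagonal, 380 − (88 + 82 + 70 + 64) gives (3,3) = 76.
Row 2 needs 380; the known cells sum to 312, so (2,3) = 68.
Row 3: 79 + 76 + 87 + 73 + ? = 380, so (3,2) = 65.
Using column 2: 69 + 82 + 65 + 78 + ? → (5,2) = 380 − 294 = 86.
The remaining cell in column 3 is (5,3) = 380 − 308 = 72.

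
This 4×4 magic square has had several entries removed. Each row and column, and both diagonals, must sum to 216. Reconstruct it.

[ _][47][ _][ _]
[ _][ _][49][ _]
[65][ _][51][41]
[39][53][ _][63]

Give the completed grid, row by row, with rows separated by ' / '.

Row 3 needs 216; the known cells sum to 157, so (3,2) = 59.
Row 4 needs 216; the known cells sum to 155, so (4,3) = 61.
From column 2, 216 − (47 + 59 + 53) gives (2,2) = 57.
Column 3: 49 + 51 + 61 + ? = 216, so (1,3) = 55.
Main diagonal: 57 + 51 + 63 + ? = 216, so (1,1) = 45.
Using anti-diagonal: 49 + 59 + 39 + ? → (1,4) = 216 − 147 = 69.
Column 1: 45 + 65 + 39 + ? = 216, so (2,1) = 67.
From column 4, 216 − (69 + 41 + 63) gives (2,4) = 43.

45 47 55 69 / 67 57 49 43 / 65 59 51 41 / 39 53 61 63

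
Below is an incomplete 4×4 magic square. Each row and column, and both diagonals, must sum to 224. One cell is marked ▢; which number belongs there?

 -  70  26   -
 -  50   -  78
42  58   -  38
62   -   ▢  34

82

Row 3 must total 224; the given cells sum to 138, so (3,3) = 86.
Column 2 needs 224; the known cells sum to 178, so (4,2) = 46.
From column 4, 224 − (78 + 38 + 34) gives (1,4) = 74.
Using main diagonal: 50 + 86 + 34 + ? → (1,1) = 224 − 170 = 54.
Anti-diagonal: 74 + 58 + 62 + ? = 224, so (2,3) = 30.
Row 2 needs 224; the known cells sum to 158, so (2,1) = 66.
Row 4 needs 224; the known cells sum to 142, so (4,3) = 82.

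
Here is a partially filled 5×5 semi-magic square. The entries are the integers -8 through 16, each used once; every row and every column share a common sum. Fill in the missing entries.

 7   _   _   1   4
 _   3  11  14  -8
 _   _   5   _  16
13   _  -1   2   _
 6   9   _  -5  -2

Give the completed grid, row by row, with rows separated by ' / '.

The entries are -8 through 16, which sum to 100, so each line sums to 100/5 = 20.
Using row 2: 3 + 11 + 14 + (-8) + ? → (2,1) = 20 − 20 = 0.
Row 5 needs 20; the known cells sum to 8, so (5,3) = 12.
Column 1 must total 20; the given cells sum to 26, so (3,1) = -6.
Column 3 must total 20; the given cells sum to 27, so (1,3) = -7.
Using column 4: 1 + 14 + 2 + (-5) + ? → (3,4) = 20 − 12 = 8.
From column 5, 20 − (4 + (-8) + 16 + (-2)) gives (4,5) = 10.
Row 1: 7 + (-7) + 1 + 4 + ? = 20, so (1,2) = 15.
The remaining cell in row 3 is (3,2) = 20 − 23 = -3.
Row 4 must total 20; the given cells sum to 24, so (4,2) = -4.

7 15 -7 1 4 / 0 3 11 14 -8 / -6 -3 5 8 16 / 13 -4 -1 2 10 / 6 9 12 -5 -2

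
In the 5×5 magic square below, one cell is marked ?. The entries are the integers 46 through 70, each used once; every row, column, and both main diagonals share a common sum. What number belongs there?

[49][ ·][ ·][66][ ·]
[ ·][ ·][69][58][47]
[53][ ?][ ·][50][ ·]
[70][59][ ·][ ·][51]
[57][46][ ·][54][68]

67

The entries are 46 through 70, which sum to 1450, so each line sums to 1450/5 = 290.
Row 5 needs 290; the known cells sum to 225, so (5,3) = 65.
The remaining cell in column 1 is (2,1) = 290 − 229 = 61.
From column 4, 290 − (66 + 58 + 50 + 54) gives (4,4) = 62.
The remaining cell in row 2 is (2,2) = 290 − 235 = 55.
From row 4, 290 − (70 + 59 + 62 + 51) gives (4,3) = 48.
Main diagonal: 49 + 55 + 62 + 68 + ? = 290, so (3,3) = 56.
From anti-diagonal, 290 − (58 + 56 + 59 + 57) gives (1,5) = 60.
Column 3: 69 + 56 + 48 + 65 + ? = 290, so (1,3) = 52.
Column 5 must total 290; the given cells sum to 226, so (3,5) = 64.
Using row 1: 49 + 52 + 66 + 60 + ? → (1,2) = 290 − 227 = 63.
The remaining cell in row 3 is (3,2) = 290 − 223 = 67.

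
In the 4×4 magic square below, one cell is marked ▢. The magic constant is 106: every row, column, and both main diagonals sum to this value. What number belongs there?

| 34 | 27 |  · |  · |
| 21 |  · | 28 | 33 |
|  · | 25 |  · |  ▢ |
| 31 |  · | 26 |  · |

32

From row 2, 106 − (21 + 28 + 33) gives (2,2) = 24.
From column 1, 106 − (34 + 21 + 31) gives (3,1) = 20.
The remaining cell in column 2 is (4,2) = 106 − 76 = 30.
Anti-diagonal must total 106; the given cells sum to 84, so (1,4) = 22.
Row 1 must total 106; the given cells sum to 83, so (1,3) = 23.
The remaining cell in row 4 is (4,4) = 106 − 87 = 19.
Column 3 must total 106; the given cells sum to 77, so (3,3) = 29.
Column 4: 22 + 33 + 19 + ? = 106, so (3,4) = 32.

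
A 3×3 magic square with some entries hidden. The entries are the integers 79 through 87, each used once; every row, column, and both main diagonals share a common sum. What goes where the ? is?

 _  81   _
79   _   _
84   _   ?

The entries are 79 through 87, which sum to 747, so each line sums to 747/3 = 249.
Column 1 must total 249; the given cells sum to 163, so (1,1) = 86.
Row 1 needs 249; the known cells sum to 167, so (1,3) = 82.
Anti-diagonal needs 249; the known cells sum to 166, so (2,2) = 83.
From row 2, 249 − (79 + 83) gives (2,3) = 87.
Using column 2: 81 + 83 + ? → (3,2) = 249 − 164 = 85.
Column 3 needs 249; the known cells sum to 169, so (3,3) = 80.

80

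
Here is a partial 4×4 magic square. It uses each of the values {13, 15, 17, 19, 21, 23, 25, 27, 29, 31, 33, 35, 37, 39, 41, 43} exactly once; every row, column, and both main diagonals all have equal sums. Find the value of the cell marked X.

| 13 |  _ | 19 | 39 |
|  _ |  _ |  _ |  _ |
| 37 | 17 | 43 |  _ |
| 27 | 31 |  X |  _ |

21

The 16 entries sum to 448, so each line sums to 448/4 = 112.
The remaining cell in row 1 is (1,2) = 112 − 71 = 41.
Row 3 must total 112; the given cells sum to 97, so (3,4) = 15.
The remaining cell in column 1 is (2,1) = 112 − 77 = 35.
Column 2 must total 112; the given cells sum to 89, so (2,2) = 23.
The remaining cell in main diagonal is (4,4) = 112 − 79 = 33.
Using anti-diagonal: 39 + 17 + 27 + ? → (2,3) = 112 − 83 = 29.
From row 2, 112 − (35 + 23 + 29) gives (2,4) = 25.
Row 4 needs 112; the known cells sum to 91, so (4,3) = 21.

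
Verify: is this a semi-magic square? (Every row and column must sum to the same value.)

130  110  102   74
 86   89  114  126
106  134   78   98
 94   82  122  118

Row 1: 130 + 110 + 102 + 74 = 416.
Row 2: 86 + 89 + 114 + 126 = 415.
Row 3: 106 + 134 + 78 + 98 = 416.
Row 4: 94 + 82 + 122 + 118 = 416.
Column 1: 130 + 86 + 106 + 94 = 416.
Column 2: 110 + 89 + 134 + 82 = 415.
Column 3: 102 + 114 + 78 + 122 = 416.
Column 4: 74 + 126 + 98 + 118 = 416.

No — column 2 sums to 415 but row 1 sums to 416.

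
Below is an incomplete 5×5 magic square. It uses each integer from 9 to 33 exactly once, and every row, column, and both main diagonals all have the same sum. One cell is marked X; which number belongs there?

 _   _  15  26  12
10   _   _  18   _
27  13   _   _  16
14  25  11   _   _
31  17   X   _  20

The entries are 9 through 33, which sum to 525, so each line sums to 525/5 = 105.
From column 1, 105 − (10 + 27 + 14 + 31) gives (1,1) = 23.
From anti-diagonal, 105 − (12 + 18 + 25 + 31) gives (3,3) = 19.
Row 1 must total 105; the given cells sum to 76, so (1,2) = 29.
Using row 3: 27 + 13 + 19 + 16 + ? → (3,4) = 105 − 75 = 30.
From column 2, 105 − (29 + 13 + 25 + 17) gives (2,2) = 21.
Main diagonal must total 105; the given cells sum to 83, so (4,4) = 22.
Row 4 needs 105; the known cells sum to 72, so (4,5) = 33.
The remaining cell in column 4 is (5,4) = 105 − 96 = 9.
Column 5 must total 105; the given cells sum to 81, so (2,5) = 24.
From row 2, 105 − (10 + 21 + 18 + 24) gives (2,3) = 32.
Using row 5: 31 + 17 + 9 + 20 + ? → (5,3) = 105 − 77 = 28.

28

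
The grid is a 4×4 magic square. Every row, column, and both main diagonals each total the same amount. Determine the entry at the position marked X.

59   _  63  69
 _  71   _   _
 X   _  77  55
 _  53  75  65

Main diagonal is complete and sums to 272; that is the magic constant.
Row 1 needs 272; the known cells sum to 191, so (1,2) = 81.
Using row 4: 53 + 75 + 65 + ? → (4,1) = 272 − 193 = 79.
Column 2 must total 272; the given cells sum to 205, so (3,2) = 67.
Column 3: 63 + 77 + 75 + ? = 272, so (2,3) = 57.
Column 4 must total 272; the given cells sum to 189, so (2,4) = 83.
Row 2 must total 272; the given cells sum to 211, so (2,1) = 61.
Row 3 needs 272; the known cells sum to 199, so (3,1) = 73.

73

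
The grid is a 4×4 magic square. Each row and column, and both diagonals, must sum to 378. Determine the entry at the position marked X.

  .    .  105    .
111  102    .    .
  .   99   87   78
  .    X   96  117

The remaining cell in row 3 is (3,1) = 378 − 264 = 114.
Column 3 needs 378; the known cells sum to 288, so (2,3) = 90.
Main diagonal: 102 + 87 + 117 + ? = 378, so (1,1) = 72.
Row 2: 111 + 102 + 90 + ? = 378, so (2,4) = 75.
The remaining cell in column 1 is (4,1) = 378 − 297 = 81.
Using column 4: 75 + 78 + 117 + ? → (1,4) = 378 − 270 = 108.
The remaining cell in row 1 is (1,2) = 378 − 285 = 93.
Row 4: 81 + 96 + 117 + ? = 378, so (4,2) = 84.

84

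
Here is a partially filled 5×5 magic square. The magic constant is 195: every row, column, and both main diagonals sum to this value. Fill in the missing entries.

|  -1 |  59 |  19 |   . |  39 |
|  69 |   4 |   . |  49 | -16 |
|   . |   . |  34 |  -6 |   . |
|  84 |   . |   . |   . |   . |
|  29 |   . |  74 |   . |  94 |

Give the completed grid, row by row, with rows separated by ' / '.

Row 1 must total 195; the given cells sum to 116, so (1,4) = 79.
Row 2: 69 + 4 + 49 + (-16) + ? = 195, so (2,3) = 89.
Column 1: -1 + 69 + 84 + 29 + ? = 195, so (3,1) = 14.
Column 3 needs 195; the known cells sum to 216, so (4,3) = -21.
Main diagonal needs 195; the known cells sum to 131, so (4,4) = 64.
Anti-diagonal needs 195; the known cells sum to 151, so (4,2) = 44.
Row 4: 84 + 44 + (-21) + 64 + ? = 195, so (4,5) = 24.
The remaining cell in column 4 is (5,4) = 195 − 186 = 9.
Column 5 needs 195; the known cells sum to 141, so (3,5) = 54.
Row 3 needs 195; the known cells sum to 96, so (3,2) = 99.
Row 5 needs 195; the known cells sum to 206, so (5,2) = -11.

-1 59 19 79 39 / 69 4 89 49 -16 / 14 99 34 -6 54 / 84 44 -21 64 24 / 29 -11 74 9 94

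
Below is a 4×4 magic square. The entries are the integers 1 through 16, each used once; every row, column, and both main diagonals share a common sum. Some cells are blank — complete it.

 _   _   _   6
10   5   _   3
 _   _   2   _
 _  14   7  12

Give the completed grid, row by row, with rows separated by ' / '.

The entries are 1 through 16, which sum to 136, so each line sums to 136/4 = 34.
Row 2 must total 34; the given cells sum to 18, so (2,3) = 16.
From row 4, 34 − (14 + 7 + 12) gives (4,1) = 1.
Column 3 needs 34; the known cells sum to 25, so (1,3) = 9.
The remaining cell in column 4 is (3,4) = 34 − 21 = 13.
Main diagonal needs 34; the known cells sum to 19, so (1,1) = 15.
Using anti-diagonal: 6 + 16 + 1 + ? → (3,2) = 34 − 23 = 11.
The remaining cell in row 1 is (1,2) = 34 − 30 = 4.
From row 3, 34 − (11 + 2 + 13) gives (3,1) = 8.

15 4 9 6 / 10 5 16 3 / 8 11 2 13 / 1 14 7 12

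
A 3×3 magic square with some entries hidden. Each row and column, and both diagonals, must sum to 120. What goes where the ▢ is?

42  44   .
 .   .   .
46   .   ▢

38

From row 1, 120 − (42 + 44) gives (1,3) = 34.
Column 1 must total 120; the given cells sum to 88, so (2,1) = 32.
Using anti-diagonal: 34 + 46 + ? → (2,2) = 120 − 80 = 40.
The remaining cell in row 2 is (2,3) = 120 − 72 = 48.
Using column 2: 44 + 40 + ? → (3,2) = 120 − 84 = 36.
From column 3, 120 − (34 + 48) gives (3,3) = 38.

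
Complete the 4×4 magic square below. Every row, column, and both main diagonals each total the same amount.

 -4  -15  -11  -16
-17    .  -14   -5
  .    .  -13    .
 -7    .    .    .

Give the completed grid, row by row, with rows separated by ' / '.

-4 -15 -11 -16 / -17 -10 -14 -5 / -18 -9 -13 -6 / -7 -12 -8 -19

Row 1 is already complete: -4 + -15 + -11 + -16 = -46, so that is the magic constant.
The remaining cell in row 2 is (2,2) = -46 − (-36) = -10.
Column 1 must total -46; the given cells sum to -28, so (3,1) = -18.
The remaining cell in column 3 is (4,3) = -46 − (-38) = -8.
Using main diagonal: -4 + (-10) + (-13) + ? → (4,4) = -46 − (-27) = -19.
The remaining cell in anti-diagonal is (3,2) = -46 − (-37) = -9.
Row 3 must total -46; the given cells sum to -40, so (3,4) = -6.
From row 4, -46 − (-7 + (-8) + (-19)) gives (4,2) = -12.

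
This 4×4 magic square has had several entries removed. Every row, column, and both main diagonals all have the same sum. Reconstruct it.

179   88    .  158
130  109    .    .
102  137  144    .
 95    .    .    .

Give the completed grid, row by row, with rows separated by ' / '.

179 88 81 158 / 130 109 116 151 / 102 137 144 123 / 95 172 165 74

Column 1 is already complete: 179 + 130 + 102 + 95 = 506, so that is the magic constant.
Row 1: 179 + 88 + 158 + ? = 506, so (1,3) = 81.
Using row 3: 102 + 137 + 144 + ? → (3,4) = 506 − 383 = 123.
Column 2 must total 506; the given cells sum to 334, so (4,2) = 172.
Main diagonal needs 506; the known cells sum to 432, so (4,4) = 74.
The remaining cell in anti-diagonal is (2,3) = 506 − 390 = 116.
From row 2, 506 − (130 + 109 + 116) gives (2,4) = 151.
Row 4 must total 506; the given cells sum to 341, so (4,3) = 165.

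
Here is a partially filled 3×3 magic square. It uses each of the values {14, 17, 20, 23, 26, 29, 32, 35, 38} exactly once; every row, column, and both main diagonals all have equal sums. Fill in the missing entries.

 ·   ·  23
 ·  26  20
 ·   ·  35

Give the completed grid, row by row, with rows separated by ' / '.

17 38 23 / 32 26 20 / 29 14 35

The 9 entries sum to 234, so each line sums to 234/3 = 78.
Row 2: 26 + 20 + ? = 78, so (2,1) = 32.
Using main diagonal: 26 + 35 + ? → (1,1) = 78 − 61 = 17.
Using anti-diagonal: 23 + 26 + ? → (3,1) = 78 − 49 = 29.
Using row 1: 17 + 23 + ? → (1,2) = 78 − 40 = 38.
Row 3: 29 + 35 + ? = 78, so (3,2) = 14.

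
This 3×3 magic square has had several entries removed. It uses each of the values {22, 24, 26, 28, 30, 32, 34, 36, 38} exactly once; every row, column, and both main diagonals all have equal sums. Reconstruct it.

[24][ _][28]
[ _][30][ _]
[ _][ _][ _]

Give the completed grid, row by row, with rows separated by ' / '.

24 38 28 / 34 30 26 / 32 22 36

The 9 entries sum to 270, so each line sums to 270/3 = 90.
Row 1 needs 90; the known cells sum to 52, so (1,2) = 38.
Column 2: 38 + 30 + ? = 90, so (3,2) = 22.
Using main diagonal: 24 + 30 + ? → (3,3) = 90 − 54 = 36.
Anti-diagonal needs 90; the known cells sum to 58, so (3,1) = 32.
Using column 1: 24 + 32 + ? → (2,1) = 90 − 56 = 34.
Using column 3: 28 + 36 + ? → (2,3) = 90 − 64 = 26.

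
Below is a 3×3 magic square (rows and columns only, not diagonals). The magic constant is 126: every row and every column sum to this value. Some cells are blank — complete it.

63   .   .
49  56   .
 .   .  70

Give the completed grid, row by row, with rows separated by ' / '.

63 28 35 / 49 56 21 / 14 42 70

Row 2 must total 126; the given cells sum to 105, so (2,3) = 21.
The remaining cell in column 1 is (3,1) = 126 − 112 = 14.
The remaining cell in column 3 is (1,3) = 126 − 91 = 35.
Row 1 needs 126; the known cells sum to 98, so (1,2) = 28.
The remaining cell in row 3 is (3,2) = 126 − 84 = 42.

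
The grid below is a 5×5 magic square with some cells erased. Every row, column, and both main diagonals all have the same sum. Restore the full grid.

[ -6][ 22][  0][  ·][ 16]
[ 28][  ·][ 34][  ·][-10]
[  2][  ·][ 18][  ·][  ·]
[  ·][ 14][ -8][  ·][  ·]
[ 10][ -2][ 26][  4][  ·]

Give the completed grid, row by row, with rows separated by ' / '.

-6 22 0 38 16 / 28 6 34 12 -10 / 2 30 18 -4 24 / 36 14 -8 20 8 / 10 -2 26 4 32

Column 3 is already complete: 0 + 34 + 18 + -8 + 26 = 70, so that is the magic constant.
Row 1 must total 70; the given cells sum to 32, so (1,4) = 38.
Using row 5: 10 + (-2) + 26 + 4 + ? → (5,5) = 70 − 38 = 32.
Using column 1: -6 + 28 + 2 + 10 + ? → (4,1) = 70 − 34 = 36.
Using anti-diagonal: 16 + 18 + 14 + 10 + ? → (2,4) = 70 − 58 = 12.
The remaining cell in row 2 is (2,2) = 70 − 64 = 6.
From column 2, 70 − (22 + 6 + 14 + (-2)) gives (3,2) = 30.
The remaining cell in main diagonal is (4,4) = 70 − 50 = 20.
Row 4 must total 70; the given cells sum to 62, so (4,5) = 8.
Column 4 must total 70; the given cells sum to 74, so (3,4) = -4.
Using column 5: 16 + (-10) + 8 + 32 + ? → (3,5) = 70 − 46 = 24.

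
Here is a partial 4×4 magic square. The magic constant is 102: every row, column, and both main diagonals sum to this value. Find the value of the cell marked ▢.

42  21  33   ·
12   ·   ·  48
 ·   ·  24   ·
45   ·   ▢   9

30

From row 1, 102 − (42 + 21 + 33) gives (1,4) = 6.
Using column 1: 42 + 12 + 45 + ? → (3,1) = 102 − 99 = 3.
Column 4 needs 102; the known cells sum to 63, so (3,4) = 39.
Main diagonal must total 102; the given cells sum to 75, so (2,2) = 27.
Row 2 needs 102; the known cells sum to 87, so (2,3) = 15.
Using row 3: 3 + 24 + 39 + ? → (3,2) = 102 − 66 = 36.
Using column 2: 21 + 27 + 36 + ? → (4,2) = 102 − 84 = 18.
From column 3, 102 − (33 + 15 + 24) gives (4,3) = 30.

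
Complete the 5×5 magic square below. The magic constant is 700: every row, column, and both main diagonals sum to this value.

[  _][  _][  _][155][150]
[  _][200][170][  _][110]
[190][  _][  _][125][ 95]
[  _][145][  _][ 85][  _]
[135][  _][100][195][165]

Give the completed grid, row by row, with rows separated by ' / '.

The remaining cell in row 5 is (5,2) = 700 − 595 = 105.
The remaining cell in column 4 is (2,4) = 700 − 560 = 140.
Column 5 must total 700; the given cells sum to 520, so (4,5) = 180.
The remaining cell in anti-diagonal is (3,3) = 700 − 570 = 130.
Row 2 needs 700; the known cells sum to 620, so (2,1) = 80.
From row 3, 700 − (190 + 130 + 125 + 95) gives (3,2) = 160.
Column 2 needs 700; the known cells sum to 610, so (1,2) = 90.
From main diagonal, 700 − (200 + 130 + 85 + 165) gives (1,1) = 120.
Using row 1: 120 + 90 + 155 + 150 + ? → (1,3) = 700 − 515 = 185.
Column 1: 120 + 80 + 190 + 135 + ? = 700, so (4,1) = 175.
From column 3, 700 − (185 + 170 + 130 + 100) gives (4,3) = 115.

120 90 185 155 150 / 80 200 170 140 110 / 190 160 130 125 95 / 175 145 115 85 180 / 135 105 100 195 165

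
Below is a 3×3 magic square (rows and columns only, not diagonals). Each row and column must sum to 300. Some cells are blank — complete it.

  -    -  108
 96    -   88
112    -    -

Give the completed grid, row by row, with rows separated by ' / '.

From row 2, 300 − (96 + 88) gives (2,2) = 116.
Column 1: 96 + 112 + ? = 300, so (1,1) = 92.
Column 3 needs 300; the known cells sum to 196, so (3,3) = 104.
Row 1 needs 300; the known cells sum to 200, so (1,2) = 100.
From row 3, 300 − (112 + 104) gives (3,2) = 84.

92 100 108 / 96 116 88 / 112 84 104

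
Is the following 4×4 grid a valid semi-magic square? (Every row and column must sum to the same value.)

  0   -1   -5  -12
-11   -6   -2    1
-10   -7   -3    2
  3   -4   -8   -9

Yes

Row 1: 0 + (-1) + (-5) + (-12) = -18.
Row 2: -11 + (-6) + (-2) + 1 = -18.
Row 3: -10 + (-7) + (-3) + 2 = -18.
Row 4: 3 + (-4) + (-8) + (-9) = -18.
Column 1: 0 + (-11) + (-10) + 3 = -18.
Column 2: -1 + (-6) + (-7) + (-4) = -18.
Column 3: -5 + (-2) + (-3) + (-8) = -18.
Column 4: -12 + 1 + 2 + (-9) = -18.
All lines sum to -18.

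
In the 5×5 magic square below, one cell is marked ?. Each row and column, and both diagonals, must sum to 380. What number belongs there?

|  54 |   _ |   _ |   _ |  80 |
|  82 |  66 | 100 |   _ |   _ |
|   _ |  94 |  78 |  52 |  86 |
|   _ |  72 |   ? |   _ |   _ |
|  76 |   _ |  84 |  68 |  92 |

56

Row 3 must total 380; the given cells sum to 310, so (3,1) = 70.
Using row 5: 76 + 84 + 68 + 92 + ? → (5,2) = 380 − 320 = 60.
The remaining cell in column 1 is (4,1) = 380 − 282 = 98.
Column 2 needs 380; the known cells sum to 292, so (1,2) = 88.
Main diagonal needs 380; the known cells sum to 290, so (4,4) = 90.
The remaining cell in anti-diagonal is (2,4) = 380 − 306 = 74.
The remaining cell in row 2 is (2,5) = 380 − 322 = 58.
Column 4: 74 + 52 + 90 + 68 + ? = 380, so (1,4) = 96.
Column 5: 80 + 58 + 86 + 92 + ? = 380, so (4,5) = 64.
Using row 1: 54 + 88 + 96 + 80 + ? → (1,3) = 380 − 318 = 62.
The remaining cell in row 4 is (4,3) = 380 − 324 = 56.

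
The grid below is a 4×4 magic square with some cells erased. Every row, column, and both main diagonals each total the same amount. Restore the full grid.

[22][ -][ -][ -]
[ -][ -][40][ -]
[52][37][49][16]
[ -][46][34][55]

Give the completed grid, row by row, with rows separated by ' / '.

22 43 31 58 / 61 28 40 25 / 52 37 49 16 / 19 46 34 55

Row 3 is already complete: 52 + 37 + 49 + 16 = 154, so that is the magic constant.
Row 4 needs 154; the known cells sum to 135, so (4,1) = 19.
Column 1 must total 154; the given cells sum to 93, so (2,1) = 61.
From column 3, 154 − (40 + 49 + 34) gives (1,3) = 31.
Main diagonal must total 154; the given cells sum to 126, so (2,2) = 28.
The remaining cell in anti-diagonal is (1,4) = 154 − 96 = 58.
Row 1 must total 154; the given cells sum to 111, so (1,2) = 43.
The remaining cell in row 2 is (2,4) = 154 − 129 = 25.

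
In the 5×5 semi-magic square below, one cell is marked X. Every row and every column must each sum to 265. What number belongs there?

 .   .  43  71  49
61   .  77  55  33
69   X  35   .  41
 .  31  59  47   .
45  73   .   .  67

57

Row 2 needs 265; the known cells sum to 226, so (2,2) = 39.
From column 3, 265 − (43 + 77 + 35 + 59) gives (5,3) = 51.
The remaining cell in column 5 is (4,5) = 265 − 190 = 75.
Row 4 needs 265; the known cells sum to 212, so (4,1) = 53.
Row 5 needs 265; the known cells sum to 236, so (5,4) = 29.
From column 1, 265 − (61 + 69 + 53 + 45) gives (1,1) = 37.
From column 4, 265 − (71 + 55 + 47 + 29) gives (3,4) = 63.
Row 1: 37 + 43 + 71 + 49 + ? = 265, so (1,2) = 65.
Using row 3: 69 + 35 + 63 + 41 + ? → (3,2) = 265 − 208 = 57.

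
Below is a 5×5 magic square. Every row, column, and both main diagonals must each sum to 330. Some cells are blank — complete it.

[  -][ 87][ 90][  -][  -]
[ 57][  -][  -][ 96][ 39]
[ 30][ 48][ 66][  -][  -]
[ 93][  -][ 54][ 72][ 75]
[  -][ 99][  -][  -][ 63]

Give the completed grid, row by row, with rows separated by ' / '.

69 87 90 33 51 / 57 60 78 96 39 / 30 48 66 84 102 / 93 36 54 72 75 / 81 99 42 45 63

Row 4: 93 + 54 + 72 + 75 + ? = 330, so (4,2) = 36.
Column 2 must total 330; the given cells sum to 270, so (2,2) = 60.
Main diagonal must total 330; the given cells sum to 261, so (1,1) = 69.
Row 2 needs 330; the known cells sum to 252, so (2,3) = 78.
The remaining cell in column 1 is (5,1) = 330 − 249 = 81.
Column 3 needs 330; the known cells sum to 288, so (5,3) = 42.
Anti-diagonal needs 330; the known cells sum to 279, so (1,5) = 51.
Row 1 needs 330; the known cells sum to 297, so (1,4) = 33.
The remaining cell in row 5 is (5,4) = 330 − 285 = 45.
From column 4, 330 − (33 + 96 + 72 + 45) gives (3,4) = 84.
Column 5: 51 + 39 + 75 + 63 + ? = 330, so (3,5) = 102.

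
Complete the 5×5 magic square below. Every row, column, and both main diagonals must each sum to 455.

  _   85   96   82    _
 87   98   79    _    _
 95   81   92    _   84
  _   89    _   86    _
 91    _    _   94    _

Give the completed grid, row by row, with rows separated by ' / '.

99 85 96 82 93 / 87 98 79 90 101 / 95 81 92 103 84 / 83 89 100 86 97 / 91 102 88 94 80

From row 3, 455 − (95 + 81 + 92 + 84) gives (3,4) = 103.
The remaining cell in column 2 is (5,2) = 455 − 353 = 102.
Column 4: 82 + 103 + 86 + 94 + ? = 455, so (2,4) = 90.
Anti-diagonal: 90 + 92 + 89 + 91 + ? = 455, so (1,5) = 93.
Row 1 must total 455; the given cells sum to 356, so (1,1) = 99.
Row 2 needs 455; the known cells sum to 354, so (2,5) = 101.
Using column 1: 99 + 87 + 95 + 91 + ? → (4,1) = 455 − 372 = 83.
The remaining cell in main diagonal is (5,5) = 455 − 375 = 80.
Row 5 needs 455; the known cells sum to 367, so (5,3) = 88.
Using column 3: 96 + 79 + 92 + 88 + ? → (4,3) = 455 − 355 = 100.
From column 5, 455 − (93 + 101 + 84 + 80) gives (4,5) = 97.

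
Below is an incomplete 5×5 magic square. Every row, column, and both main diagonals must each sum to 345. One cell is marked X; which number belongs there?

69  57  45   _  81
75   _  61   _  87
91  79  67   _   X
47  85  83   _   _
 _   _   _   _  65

53

Row 1 must total 345; the given cells sum to 252, so (1,4) = 93.
The remaining cell in column 1 is (5,1) = 345 − 282 = 63.
Using column 3: 45 + 61 + 67 + 83 + ? → (5,3) = 345 − 256 = 89.
Anti-diagonal: 81 + 67 + 85 + 63 + ? = 345, so (2,4) = 49.
Using row 2: 75 + 61 + 49 + 87 + ? → (2,2) = 345 − 272 = 73.
Column 2 must total 345; the given cells sum to 294, so (5,2) = 51.
Using main diagonal: 69 + 73 + 67 + 65 + ? → (4,4) = 345 − 274 = 71.
Row 4: 47 + 85 + 83 + 71 + ? = 345, so (4,5) = 59.
Row 5 must total 345; the given cells sum to 268, so (5,4) = 77.
Column 4: 93 + 49 + 71 + 77 + ? = 345, so (3,4) = 55.
The remaining cell in column 5 is (3,5) = 345 − 292 = 53.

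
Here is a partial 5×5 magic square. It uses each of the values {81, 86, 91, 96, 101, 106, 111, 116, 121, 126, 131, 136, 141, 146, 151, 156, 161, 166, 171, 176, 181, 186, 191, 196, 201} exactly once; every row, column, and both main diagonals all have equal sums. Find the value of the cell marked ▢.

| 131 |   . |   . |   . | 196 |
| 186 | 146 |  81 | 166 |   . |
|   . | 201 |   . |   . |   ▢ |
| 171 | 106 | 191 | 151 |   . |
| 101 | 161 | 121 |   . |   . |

The 25 entries sum to 3525, so each line sums to 3525/5 = 705.
Row 2 must total 705; the given cells sum to 579, so (2,5) = 126.
From row 4, 705 − (171 + 106 + 191 + 151) gives (4,5) = 86.
Column 1 must total 705; the given cells sum to 589, so (3,1) = 116.
Column 2 needs 705; the known cells sum to 614, so (1,2) = 91.
The remaining cell in anti-diagonal is (3,3) = 705 − 569 = 136.
Column 3 needs 705; the known cells sum to 529, so (1,3) = 176.
Main diagonal: 131 + 146 + 136 + 151 + ? = 705, so (5,5) = 141.
Row 1 must total 705; the given cells sum to 594, so (1,4) = 111.
Row 5 must total 705; the given cells sum to 524, so (5,4) = 181.
The remaining cell in column 4 is (3,4) = 705 − 609 = 96.
Column 5: 196 + 126 + 86 + 141 + ? = 705, so (3,5) = 156.

156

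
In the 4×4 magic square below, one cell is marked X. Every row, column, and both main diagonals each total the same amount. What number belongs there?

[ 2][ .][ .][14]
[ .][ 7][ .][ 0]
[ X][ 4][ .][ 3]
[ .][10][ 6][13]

15

Column 4 is complete and sums to 30; that is the magic constant.
Row 4 must total 30; the given cells sum to 29, so (4,1) = 1.
From column 2, 30 − (7 + 4 + 10) gives (1,2) = 9.
From main diagonal, 30 − (2 + 7 + 13) gives (3,3) = 8.
Anti-diagonal: 14 + 4 + 1 + ? = 30, so (2,3) = 11.
Row 1 must total 30; the given cells sum to 25, so (1,3) = 5.
From row 2, 30 − (7 + 11 + 0) gives (2,1) = 12.
The remaining cell in row 3 is (3,1) = 30 − 15 = 15.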